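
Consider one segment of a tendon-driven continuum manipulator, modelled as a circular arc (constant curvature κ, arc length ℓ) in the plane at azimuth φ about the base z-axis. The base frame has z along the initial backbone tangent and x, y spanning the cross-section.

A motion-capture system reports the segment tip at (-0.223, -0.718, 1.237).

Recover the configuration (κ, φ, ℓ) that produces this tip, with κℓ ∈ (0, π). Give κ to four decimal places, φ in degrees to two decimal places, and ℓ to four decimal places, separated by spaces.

0.7176 252.75 1.5221

ρ = √(x²+y²) = √(-0.223² + -0.718²) = 0.75183
φ = atan2(y, x) mod 360° = atan2(-0.718, -0.223) = 252.7460°
|p|² = ρ² + z² = 0.75183² + 1.237² = 2.09542
κ = 2ρ / |p|² = 2×0.75183 / 2.09542 = 0.71760
θ = 2·atan2(ρ, z) = 2·atan2(0.75183, 1.237) = 1.09225 rad
ℓ = θ/κ = 1.09225/0.71760 = 1.52210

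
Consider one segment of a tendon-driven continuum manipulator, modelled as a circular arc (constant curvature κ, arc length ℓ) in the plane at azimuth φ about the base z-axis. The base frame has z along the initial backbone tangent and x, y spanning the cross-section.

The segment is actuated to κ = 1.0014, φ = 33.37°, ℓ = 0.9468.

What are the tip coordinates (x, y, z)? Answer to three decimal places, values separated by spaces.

0.348 0.229 0.811

θ = κ·ℓ = 1.0014 × 0.9468 = 0.94813 rad
ρ = (1 − cos θ)/κ = (1 − 0.58321)/1.0014 = 0.41621
z = sin θ / κ = 0.81232/1.0014 = 0.81119
x = ρ cos φ = 0.41621 × cos(33.37°) = 0.34759
y = ρ sin φ = 0.41621 × sin(33.37°) = 0.22893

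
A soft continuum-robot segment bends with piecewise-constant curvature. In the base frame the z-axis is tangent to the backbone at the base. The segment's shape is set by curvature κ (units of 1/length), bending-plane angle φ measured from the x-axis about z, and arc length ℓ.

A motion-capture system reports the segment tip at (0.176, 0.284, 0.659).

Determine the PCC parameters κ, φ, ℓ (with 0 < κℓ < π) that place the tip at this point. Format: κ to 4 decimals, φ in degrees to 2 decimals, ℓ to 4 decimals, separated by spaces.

ρ = √(x²+y²) = √(0.176² + 0.284²) = 0.33411
φ = atan2(y, x) mod 360° = atan2(0.284, 0.176) = 58.2127°
|p|² = ρ² + z² = 0.33411² + 0.659² = 0.54591
κ = 2ρ / |p|² = 2×0.33411 / 0.54591 = 1.22405
θ = 2·atan2(ρ, z) = 2·atan2(0.33411, 0.659) = 0.93847 rad
ℓ = θ/κ = 0.93847/1.22405 = 0.76669

1.2241 58.21 0.7667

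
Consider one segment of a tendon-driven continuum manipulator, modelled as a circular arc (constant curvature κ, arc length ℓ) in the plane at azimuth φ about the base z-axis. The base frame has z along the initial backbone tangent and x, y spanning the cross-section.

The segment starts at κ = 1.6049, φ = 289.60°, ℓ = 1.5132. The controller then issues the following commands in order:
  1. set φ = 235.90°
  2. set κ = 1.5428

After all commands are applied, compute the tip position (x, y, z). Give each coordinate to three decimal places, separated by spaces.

-0.615 -0.908 0.468

initial: κ=1.6049, φ=289.60°, ℓ=1.5132
cmd 1: set φ=235.90° → (κ,φ,ℓ)=(1.6049,235.90°,1.5132) → tip=(-0.6136,-0.9062,0.4076)
cmd 2: set κ=1.5428 → (κ,φ,ℓ)=(1.5428,235.90°,1.5132) → tip=(-0.6147,-0.9080,0.4681)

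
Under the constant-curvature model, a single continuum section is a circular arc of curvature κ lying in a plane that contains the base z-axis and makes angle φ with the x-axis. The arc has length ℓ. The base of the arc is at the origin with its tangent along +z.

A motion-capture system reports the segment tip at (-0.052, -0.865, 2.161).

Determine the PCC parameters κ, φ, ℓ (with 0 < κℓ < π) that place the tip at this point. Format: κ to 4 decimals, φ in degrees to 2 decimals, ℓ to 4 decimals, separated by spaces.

ρ = √(x²+y²) = √(-0.052² + -0.865²) = 0.86656
φ = atan2(y, x) mod 360° = atan2(-0.865, -0.052) = 266.5598°
|p|² = ρ² + z² = 0.86656² + 2.161² = 5.42085
κ = 2ρ / |p|² = 2×0.86656 / 5.42085 = 0.31971
θ = 2·atan2(ρ, z) = 2·atan2(0.86656, 2.161) = 0.76274 rad
ℓ = θ/κ = 0.76274/0.31971 = 2.38568

0.3197 266.56 2.3857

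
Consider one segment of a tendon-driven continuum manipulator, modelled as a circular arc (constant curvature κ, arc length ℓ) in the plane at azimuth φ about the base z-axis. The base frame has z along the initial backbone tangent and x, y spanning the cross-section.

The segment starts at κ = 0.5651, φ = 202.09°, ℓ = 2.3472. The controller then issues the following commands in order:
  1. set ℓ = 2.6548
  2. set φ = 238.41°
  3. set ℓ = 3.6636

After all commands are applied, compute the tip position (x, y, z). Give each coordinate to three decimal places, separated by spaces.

initial: κ=0.5651, φ=202.09°, ℓ=2.3472
cmd 1: set ℓ=2.6548 → (κ,φ,ℓ)=(0.5651,202.09°,2.6548) → tip=(-1.5241,-0.6186,1.7652)
cmd 2: set φ=238.41° → (κ,φ,ℓ)=(0.5651,238.41°,2.6548) → tip=(-0.8616,-1.4011,1.7652)
cmd 3: set ℓ=3.6636 → (κ,φ,ℓ)=(0.5651,238.41°,3.6636) → tip=(-1.3710,-2.2294,1.5534)

-1.371 -2.229 1.553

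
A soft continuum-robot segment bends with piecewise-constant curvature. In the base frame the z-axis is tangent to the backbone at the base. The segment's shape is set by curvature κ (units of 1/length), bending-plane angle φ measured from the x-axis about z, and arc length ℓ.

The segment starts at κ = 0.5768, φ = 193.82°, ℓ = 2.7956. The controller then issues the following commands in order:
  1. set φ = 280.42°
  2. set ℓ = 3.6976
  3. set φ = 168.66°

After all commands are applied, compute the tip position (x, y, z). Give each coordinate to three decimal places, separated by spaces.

initial: κ=0.5768, φ=193.82°, ℓ=2.7956
cmd 1: set φ=280.42° → (κ,φ,ℓ)=(0.5768,280.42°,2.7956) → tip=(0.3266,-1.7762,1.7322)
cmd 2: set ℓ=3.6976 → (κ,φ,ℓ)=(0.5768,280.42°,3.6976) → tip=(0.4806,-2.6137,1.4671)
cmd 3: set φ=168.66° → (κ,φ,ℓ)=(0.5768,168.66°,3.6976) → tip=(-2.6056,0.5226,1.4671)

-2.606 0.523 1.467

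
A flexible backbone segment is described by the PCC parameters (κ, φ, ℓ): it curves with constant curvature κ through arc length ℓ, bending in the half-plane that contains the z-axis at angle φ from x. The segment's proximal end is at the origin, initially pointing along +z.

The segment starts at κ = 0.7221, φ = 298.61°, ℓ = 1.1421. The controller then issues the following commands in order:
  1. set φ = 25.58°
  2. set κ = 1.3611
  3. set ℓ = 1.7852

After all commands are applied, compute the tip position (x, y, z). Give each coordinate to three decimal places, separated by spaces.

1.164 0.557 0.480

initial: κ=0.7221, φ=298.61°, ℓ=1.1421
cmd 1: set φ=25.58° → (κ,φ,ℓ)=(0.7221,25.58°,1.1421) → tip=(0.4013,0.1921,1.0170)
cmd 2: set κ=1.3611 → (κ,φ,ℓ)=(1.3611,25.58°,1.1421) → tip=(0.6519,0.3121,0.7346)
cmd 3: set ℓ=1.7852 → (κ,φ,ℓ)=(1.3611,25.58°,1.7852) → tip=(1.1645,0.5574,0.4799)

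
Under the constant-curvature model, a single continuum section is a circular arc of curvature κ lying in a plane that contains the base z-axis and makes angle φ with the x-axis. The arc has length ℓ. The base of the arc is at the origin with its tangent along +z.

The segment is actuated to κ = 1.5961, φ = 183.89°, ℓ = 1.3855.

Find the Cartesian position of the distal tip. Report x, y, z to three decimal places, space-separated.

-0.999 -0.068 0.502

θ = κ·ℓ = 1.5961 × 1.3855 = 2.21140 rad
ρ = (1 − cos θ)/κ = (1 − -0.59768)/1.5961 = 1.00099
z = sin θ / κ = 0.80174/1.5961 = 0.50231
x = ρ cos φ = 1.00099 × cos(183.89°) = -0.99868
y = ρ sin φ = 1.00099 × sin(183.89°) = -0.06791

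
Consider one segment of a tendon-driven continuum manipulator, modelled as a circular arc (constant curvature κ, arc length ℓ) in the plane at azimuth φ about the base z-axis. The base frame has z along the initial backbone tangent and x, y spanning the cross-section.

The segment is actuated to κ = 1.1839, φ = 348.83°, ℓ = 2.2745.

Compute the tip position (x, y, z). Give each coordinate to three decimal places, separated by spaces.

1.575 -0.311 0.366

θ = κ·ℓ = 1.1839 × 2.2745 = 2.69278 rad
ρ = (1 − cos θ)/κ = (1 − -0.90096)/1.1839 = 1.60568
z = sin θ / κ = 0.43390/1.1839 = 0.36650
x = ρ cos φ = 1.60568 × cos(348.83°) = 1.57526
y = ρ sin φ = 1.60568 × sin(348.83°) = -0.31105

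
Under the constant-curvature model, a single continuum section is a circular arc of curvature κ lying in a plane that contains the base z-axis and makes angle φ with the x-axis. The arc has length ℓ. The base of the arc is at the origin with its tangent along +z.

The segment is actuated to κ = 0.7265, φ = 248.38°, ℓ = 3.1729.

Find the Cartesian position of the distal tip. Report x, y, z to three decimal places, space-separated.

θ = κ·ℓ = 0.7265 × 3.1729 = 2.30511 rad
ρ = (1 − cos θ)/κ = (1 − -0.67008)/0.7265 = 2.29880
z = sin θ / κ = 0.74229/0.7265 = 1.02173
x = ρ cos φ = 2.29880 × cos(248.38°) = -0.84699
y = ρ sin φ = 2.29880 × sin(248.38°) = -2.13708

-0.847 -2.137 1.022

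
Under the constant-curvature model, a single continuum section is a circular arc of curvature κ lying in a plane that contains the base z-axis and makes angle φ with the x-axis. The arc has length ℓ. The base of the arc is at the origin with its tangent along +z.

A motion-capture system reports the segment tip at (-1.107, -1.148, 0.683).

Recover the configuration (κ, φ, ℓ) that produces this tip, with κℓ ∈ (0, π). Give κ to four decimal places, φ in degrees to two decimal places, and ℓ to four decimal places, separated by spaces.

ρ = √(x²+y²) = √(-1.107² + -1.148²) = 1.59479
φ = atan2(y, x) mod 360° = atan2(-1.148, -1.107) = 226.0416°
|p|² = ρ² + z² = 1.59479² + 0.683² = 3.00984
κ = 2ρ / |p|² = 2×1.59479 / 3.00984 = 1.05972
θ = 2·atan2(ρ, z) = 2·atan2(1.59479, 0.683) = 2.33232 rad
ℓ = θ/κ = 2.33232/1.05972 = 2.20089

1.0597 226.04 2.2009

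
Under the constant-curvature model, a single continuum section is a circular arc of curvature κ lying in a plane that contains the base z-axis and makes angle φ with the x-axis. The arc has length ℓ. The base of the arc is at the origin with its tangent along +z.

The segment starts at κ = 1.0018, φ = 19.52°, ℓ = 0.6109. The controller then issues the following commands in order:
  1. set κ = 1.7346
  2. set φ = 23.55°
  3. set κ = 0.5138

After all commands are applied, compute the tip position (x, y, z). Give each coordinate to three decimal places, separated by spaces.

0.087 0.038 0.601

initial: κ=1.0018, φ=19.52°, ℓ=0.6109
cmd 1: set κ=1.7346 → (κ,φ,ℓ)=(1.7346,19.52°,0.6109) → tip=(0.2776,0.0984,0.5028)
cmd 2: set φ=23.55° → (κ,φ,ℓ)=(1.7346,23.55°,0.6109) → tip=(0.2700,0.1177,0.5028)
cmd 3: set κ=0.5138 → (κ,φ,ℓ)=(0.5138,23.55°,0.6109) → tip=(0.0872,0.0380,0.6009)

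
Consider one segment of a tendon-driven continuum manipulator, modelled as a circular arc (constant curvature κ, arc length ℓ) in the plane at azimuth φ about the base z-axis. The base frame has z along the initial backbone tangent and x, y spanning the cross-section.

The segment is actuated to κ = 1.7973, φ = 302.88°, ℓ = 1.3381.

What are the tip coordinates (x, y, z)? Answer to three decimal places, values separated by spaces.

0.526 -0.813 0.374

θ = κ·ℓ = 1.7973 × 1.3381 = 2.40497 rad
ρ = (1 − cos θ)/κ = (1 − -0.74074)/1.7973 = 0.96853
z = sin θ / κ = 0.67179/1.7973 = 0.37378
x = ρ cos φ = 0.96853 × cos(302.88°) = 0.52580
y = ρ sin φ = 0.96853 × sin(302.88°) = -0.81338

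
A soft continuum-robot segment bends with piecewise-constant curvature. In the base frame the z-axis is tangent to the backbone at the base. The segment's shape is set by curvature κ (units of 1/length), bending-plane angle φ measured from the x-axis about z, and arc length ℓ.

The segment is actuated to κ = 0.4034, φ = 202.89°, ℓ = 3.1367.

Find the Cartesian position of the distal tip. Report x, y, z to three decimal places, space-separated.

-1.597 -0.674 2.364

θ = κ·ℓ = 0.4034 × 3.1367 = 1.26534 rad
ρ = (1 − cos θ)/κ = (1 − 0.30072)/0.4034 = 1.73346
z = sin θ / κ = 0.95371/0.4034 = 2.36418
x = ρ cos φ = 1.73346 × cos(202.89°) = -1.59695
y = ρ sin φ = 1.73346 × sin(202.89°) = -0.67425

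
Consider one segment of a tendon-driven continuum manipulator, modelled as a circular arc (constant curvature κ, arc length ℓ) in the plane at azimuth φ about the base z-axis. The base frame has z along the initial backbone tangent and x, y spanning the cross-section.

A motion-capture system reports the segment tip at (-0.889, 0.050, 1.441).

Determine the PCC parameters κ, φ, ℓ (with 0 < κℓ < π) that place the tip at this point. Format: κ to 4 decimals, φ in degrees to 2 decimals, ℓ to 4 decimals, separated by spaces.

ρ = √(x²+y²) = √(-0.889² + 0.050²) = 0.89040
φ = atan2(y, x) mod 360° = atan2(0.050, -0.889) = 176.7809°
|p|² = ρ² + z² = 0.89040² + 1.441² = 2.86930
κ = 2ρ / |p|² = 2×0.89040 / 2.86930 = 0.62064
θ = 2·atan2(ρ, z) = 2·atan2(0.89040, 1.441) = 1.10697 rad
ℓ = θ/κ = 1.10697/0.62064 = 1.78358

0.6206 176.78 1.7836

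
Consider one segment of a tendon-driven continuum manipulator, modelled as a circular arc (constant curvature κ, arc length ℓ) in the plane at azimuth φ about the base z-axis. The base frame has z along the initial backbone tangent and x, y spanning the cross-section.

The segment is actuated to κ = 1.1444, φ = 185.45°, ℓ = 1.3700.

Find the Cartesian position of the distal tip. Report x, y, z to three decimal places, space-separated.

θ = κ·ℓ = 1.1444 × 1.3700 = 1.56783 rad
ρ = (1 − cos θ)/κ = (1 − 0.00297)/1.1444 = 0.87123
z = sin θ / κ = 1.00000/1.1444 = 0.87382
x = ρ cos φ = 0.87123 × cos(185.45°) = -0.86729
y = ρ sin φ = 0.87123 × sin(185.45°) = -0.08275

-0.867 -0.083 0.874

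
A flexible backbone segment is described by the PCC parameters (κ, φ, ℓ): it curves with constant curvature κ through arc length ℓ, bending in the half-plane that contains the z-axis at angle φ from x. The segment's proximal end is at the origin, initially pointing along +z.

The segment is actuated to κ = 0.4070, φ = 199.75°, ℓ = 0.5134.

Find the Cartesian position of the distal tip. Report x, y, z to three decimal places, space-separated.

θ = κ·ℓ = 0.4070 × 0.5134 = 0.20895 rad
ρ = (1 − cos θ)/κ = (1 − 0.97825)/0.4070 = 0.05344
z = sin θ / κ = 0.20744/0.4070 = 0.50967
x = ρ cos φ = 0.05344 × cos(199.75°) = -0.05030
y = ρ sin φ = 0.05344 × sin(199.75°) = -0.01806

-0.050 -0.018 0.510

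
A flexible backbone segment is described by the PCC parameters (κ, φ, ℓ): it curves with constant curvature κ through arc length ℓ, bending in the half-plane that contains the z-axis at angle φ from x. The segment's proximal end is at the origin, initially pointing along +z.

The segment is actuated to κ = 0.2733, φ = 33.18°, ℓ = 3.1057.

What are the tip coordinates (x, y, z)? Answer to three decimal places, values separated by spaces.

θ = κ·ℓ = 0.2733 × 3.1057 = 0.84879 rad
ρ = (1 − cos θ)/κ = (1 − 0.66089)/0.2733 = 1.24079
z = sin θ / κ = 0.75048/0.2733 = 2.74599
x = ρ cos φ = 1.24079 × cos(33.18°) = 1.03848
y = ρ sin φ = 1.24079 × sin(33.18°) = 0.67905

1.038 0.679 2.746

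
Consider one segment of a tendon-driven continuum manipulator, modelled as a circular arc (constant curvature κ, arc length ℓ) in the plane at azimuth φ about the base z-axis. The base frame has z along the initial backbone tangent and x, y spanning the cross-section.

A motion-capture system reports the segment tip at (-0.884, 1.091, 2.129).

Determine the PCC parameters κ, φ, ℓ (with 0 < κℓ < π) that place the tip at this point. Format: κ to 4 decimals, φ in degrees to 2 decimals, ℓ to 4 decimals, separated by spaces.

ρ = √(x²+y²) = √(-0.884² + 1.091²) = 1.40419
φ = atan2(y, x) mod 360° = atan2(1.091, -0.884) = 129.0167°
|p|² = ρ² + z² = 1.40419² + 2.129² = 6.50438
κ = 2ρ / |p|² = 2×1.40419 / 6.50438 = 0.43177
θ = 2·atan2(ρ, z) = 2·atan2(1.40419, 2.129) = 1.16612 rad
ℓ = θ/κ = 1.16612/0.43177 = 2.70082

0.4318 129.02 2.7008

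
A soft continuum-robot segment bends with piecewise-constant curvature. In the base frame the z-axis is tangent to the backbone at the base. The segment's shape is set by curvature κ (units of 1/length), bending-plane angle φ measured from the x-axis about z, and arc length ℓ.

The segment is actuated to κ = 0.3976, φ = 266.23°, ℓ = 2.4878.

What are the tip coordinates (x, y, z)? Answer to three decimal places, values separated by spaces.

-0.075 -1.131 2.102

θ = κ·ℓ = 0.3976 × 2.4878 = 0.98915 rad
ρ = (1 − cos θ)/κ = (1 − 0.54940)/0.3976 = 1.13330
z = sin θ / κ = 0.83556/0.3976 = 2.10151
x = ρ cos φ = 1.13330 × cos(266.23°) = -0.07452
y = ρ sin φ = 1.13330 × sin(266.23°) = -1.13085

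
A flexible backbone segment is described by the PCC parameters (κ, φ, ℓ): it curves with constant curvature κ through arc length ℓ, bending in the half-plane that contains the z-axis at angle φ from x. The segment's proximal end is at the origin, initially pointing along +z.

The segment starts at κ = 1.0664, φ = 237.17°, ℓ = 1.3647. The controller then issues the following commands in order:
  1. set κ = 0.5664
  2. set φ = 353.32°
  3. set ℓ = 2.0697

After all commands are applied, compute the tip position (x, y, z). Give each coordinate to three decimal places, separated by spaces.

1.073 -0.126 1.627

initial: κ=1.0664, φ=237.17°, ℓ=1.3647
cmd 1: set κ=0.5664 → (κ,φ,ℓ)=(0.5664,237.17°,1.3647) → tip=(-0.2720,-0.4216,1.2328)
cmd 2: set φ=353.32° → (κ,φ,ℓ)=(0.5664,353.32°,1.3647) → tip=(0.4983,-0.0584,1.2328)
cmd 3: set ℓ=2.0697 → (κ,φ,ℓ)=(0.5664,353.32°,2.0697) → tip=(1.0731,-0.1257,1.6272)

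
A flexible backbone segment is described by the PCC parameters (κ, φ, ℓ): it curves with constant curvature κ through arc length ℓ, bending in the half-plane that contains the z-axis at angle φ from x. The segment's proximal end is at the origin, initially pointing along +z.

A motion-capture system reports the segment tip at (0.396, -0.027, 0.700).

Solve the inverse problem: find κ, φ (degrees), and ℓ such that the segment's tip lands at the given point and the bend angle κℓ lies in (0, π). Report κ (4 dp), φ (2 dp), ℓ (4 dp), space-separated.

ρ = √(x²+y²) = √(0.396² + -0.027²) = 0.39692
φ = atan2(y, x) mod 360° = atan2(-0.027, 0.396) = 356.0995°
|p|² = ρ² + z² = 0.39692² + 0.700² = 0.64754
κ = 2ρ / |p|² = 2×0.39692 / 0.64754 = 1.22592
θ = 2·atan2(ρ, z) = 2·atan2(0.39692, 0.700) = 1.03164 rad
ℓ = θ/κ = 1.03164/1.22592 = 0.84153

1.2259 356.10 0.8415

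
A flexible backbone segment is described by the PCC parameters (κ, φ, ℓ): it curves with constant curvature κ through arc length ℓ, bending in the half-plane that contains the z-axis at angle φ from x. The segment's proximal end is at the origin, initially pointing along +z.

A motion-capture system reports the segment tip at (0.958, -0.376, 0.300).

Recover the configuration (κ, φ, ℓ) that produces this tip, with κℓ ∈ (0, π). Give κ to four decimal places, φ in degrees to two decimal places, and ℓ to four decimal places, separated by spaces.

ρ = √(x²+y²) = √(0.958² + -0.376²) = 1.02915
φ = atan2(y, x) mod 360° = atan2(-0.376, 0.958) = 338.5708°
|p|² = ρ² + z² = 1.02915² + 0.300² = 1.14914
κ = 2ρ / |p|² = 2×1.02915 / 1.14914 = 1.79116
θ = 2·atan2(ρ, z) = 2·atan2(1.02915, 0.300) = 2.57430 rad
ℓ = θ/κ = 2.57430/1.79116 = 1.43723

1.7912 338.57 1.4372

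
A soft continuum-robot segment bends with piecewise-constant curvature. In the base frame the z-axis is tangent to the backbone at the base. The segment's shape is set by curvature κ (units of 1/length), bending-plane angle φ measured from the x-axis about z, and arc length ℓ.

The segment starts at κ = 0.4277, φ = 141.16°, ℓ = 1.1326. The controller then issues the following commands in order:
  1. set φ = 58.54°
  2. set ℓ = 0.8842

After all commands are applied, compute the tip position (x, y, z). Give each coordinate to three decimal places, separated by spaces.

0.086 0.141 0.863

initial: κ=0.4277, φ=141.16°, ℓ=1.1326
cmd 1: set φ=58.54° → (κ,φ,ℓ)=(0.4277,58.54°,1.1326) → tip=(0.1404,0.2295,1.0888)
cmd 2: set ℓ=0.8842 → (κ,φ,ℓ)=(0.4277,58.54°,0.8842) → tip=(0.0862,0.1409,0.8633)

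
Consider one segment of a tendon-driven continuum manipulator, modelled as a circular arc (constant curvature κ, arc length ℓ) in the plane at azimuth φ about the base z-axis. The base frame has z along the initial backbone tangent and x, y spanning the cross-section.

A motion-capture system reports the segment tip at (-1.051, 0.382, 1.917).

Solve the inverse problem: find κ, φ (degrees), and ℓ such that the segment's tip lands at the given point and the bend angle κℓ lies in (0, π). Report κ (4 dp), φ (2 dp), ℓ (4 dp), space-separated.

ρ = √(x²+y²) = √(-1.051² + 0.382²) = 1.11827
φ = atan2(y, x) mod 360° = atan2(0.382, -1.051) = 160.0256°
|p|² = ρ² + z² = 1.11827² + 1.917² = 4.92541
κ = 2ρ / |p|² = 2×1.11827 / 4.92541 = 0.45408
θ = 2·atan2(ρ, z) = 2·atan2(1.11827, 1.917) = 1.05616 rad
ℓ = θ/κ = 1.05616/0.45408 = 2.32594

0.4541 160.03 2.3259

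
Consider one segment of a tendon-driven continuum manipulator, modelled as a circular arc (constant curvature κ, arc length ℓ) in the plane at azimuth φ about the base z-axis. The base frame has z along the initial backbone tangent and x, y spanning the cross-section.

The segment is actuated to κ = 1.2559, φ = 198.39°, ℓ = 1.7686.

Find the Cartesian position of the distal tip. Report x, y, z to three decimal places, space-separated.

θ = κ·ℓ = 1.2559 × 1.7686 = 2.22118 rad
ρ = (1 − cos θ)/κ = (1 − -0.60550)/1.2559 = 1.27836
z = sin θ / κ = 0.79585/1.2559 = 0.63369
x = ρ cos φ = 1.27836 × cos(198.39°) = -1.21308
y = ρ sin φ = 1.27836 × sin(198.39°) = -0.40330

-1.213 -0.403 0.634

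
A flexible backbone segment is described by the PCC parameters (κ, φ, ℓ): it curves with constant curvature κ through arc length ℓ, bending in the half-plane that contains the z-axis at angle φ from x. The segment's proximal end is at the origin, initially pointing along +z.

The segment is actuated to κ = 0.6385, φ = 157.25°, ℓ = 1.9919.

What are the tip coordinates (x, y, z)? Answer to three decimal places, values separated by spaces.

θ = κ·ℓ = 0.6385 × 1.9919 = 1.27183 rad
ρ = (1 − cos θ)/κ = (1 − 0.29453)/0.6385 = 1.10488
z = sin θ / κ = 0.95564/0.6385 = 1.49670
x = ρ cos φ = 1.10488 × cos(157.25°) = -1.01892
y = ρ sin φ = 1.10488 × sin(157.25°) = 0.42727

-1.019 0.427 1.497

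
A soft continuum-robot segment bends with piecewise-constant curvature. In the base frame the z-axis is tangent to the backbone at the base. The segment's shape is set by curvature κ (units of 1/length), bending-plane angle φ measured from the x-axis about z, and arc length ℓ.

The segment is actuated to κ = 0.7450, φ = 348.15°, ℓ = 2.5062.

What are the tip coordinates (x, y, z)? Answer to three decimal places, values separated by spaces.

θ = κ·ℓ = 0.7450 × 2.5062 = 1.86712 rad
ρ = (1 − cos θ)/κ = (1 − -0.29201)/0.7450 = 1.73424
z = sin θ / κ = 0.95642/0.7450 = 1.28378
x = ρ cos φ = 1.73424 × cos(348.15°) = 1.69728
y = ρ sin φ = 1.73424 × sin(348.15°) = -0.35613

1.697 -0.356 1.284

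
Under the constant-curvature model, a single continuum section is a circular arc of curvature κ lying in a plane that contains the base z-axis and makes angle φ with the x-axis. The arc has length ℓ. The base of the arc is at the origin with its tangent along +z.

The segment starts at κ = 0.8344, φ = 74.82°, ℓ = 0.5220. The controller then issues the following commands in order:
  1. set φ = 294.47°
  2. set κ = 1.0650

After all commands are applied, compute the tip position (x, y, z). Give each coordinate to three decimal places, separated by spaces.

initial: κ=0.8344, φ=74.82°, ℓ=0.5220
cmd 1: set φ=294.47° → (κ,φ,ℓ)=(0.8344,294.47°,0.5220) → tip=(0.0463,-0.1018,0.5057)
cmd 2: set κ=1.0650 → (κ,φ,ℓ)=(1.0650,294.47°,0.5220) → tip=(0.0586,-0.1287,0.4955)

0.059 -0.129 0.496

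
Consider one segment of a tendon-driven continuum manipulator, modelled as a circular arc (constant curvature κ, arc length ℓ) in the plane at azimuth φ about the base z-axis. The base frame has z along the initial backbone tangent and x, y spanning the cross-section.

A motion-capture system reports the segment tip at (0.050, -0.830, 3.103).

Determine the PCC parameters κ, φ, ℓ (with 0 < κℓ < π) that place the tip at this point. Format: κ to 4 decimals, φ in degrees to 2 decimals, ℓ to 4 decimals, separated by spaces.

0.1611 273.45 3.2495

ρ = √(x²+y²) = √(0.050² + -0.830²) = 0.83150
φ = atan2(y, x) mod 360° = atan2(-0.830, 0.050) = 273.4474°
|p|² = ρ² + z² = 0.83150² + 3.103² = 10.32001
κ = 2ρ / |p|² = 2×0.83150 / 10.32001 = 0.16114
θ = 2·atan2(ρ, z) = 2·atan2(0.83150, 3.103) = 0.52363 rad
ℓ = θ/κ = 0.52363/0.16114 = 3.24947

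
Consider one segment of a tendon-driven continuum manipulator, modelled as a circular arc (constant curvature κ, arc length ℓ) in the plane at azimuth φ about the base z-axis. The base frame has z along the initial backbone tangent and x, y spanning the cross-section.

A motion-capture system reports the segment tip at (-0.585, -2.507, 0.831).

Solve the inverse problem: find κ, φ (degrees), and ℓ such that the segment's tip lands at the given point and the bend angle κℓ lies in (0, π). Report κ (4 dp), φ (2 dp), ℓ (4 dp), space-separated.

0.7036 256.87 3.5776

ρ = √(x²+y²) = √(-0.585² + -2.507²) = 2.57435
φ = atan2(y, x) mod 360° = atan2(-2.507, -0.585) = 256.8653°
|p|² = ρ² + z² = 2.57435² + 0.831² = 7.31783
κ = 2ρ / |p|² = 2×2.57435 / 7.31783 = 0.70358
θ = 2·atan2(ρ, z) = 2·atan2(2.57435, 0.831) = 2.51711 rad
ℓ = θ/κ = 2.51711/0.70358 = 3.57756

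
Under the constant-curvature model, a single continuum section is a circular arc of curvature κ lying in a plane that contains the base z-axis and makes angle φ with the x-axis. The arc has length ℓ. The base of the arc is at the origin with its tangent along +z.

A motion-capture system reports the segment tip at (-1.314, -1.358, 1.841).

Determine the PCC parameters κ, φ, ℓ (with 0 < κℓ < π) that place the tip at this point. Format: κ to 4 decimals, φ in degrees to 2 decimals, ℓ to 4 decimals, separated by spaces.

0.5430 225.94 2.9408

ρ = √(x²+y²) = √(-1.314² + -1.358²) = 1.88965
φ = atan2(y, x) mod 360° = atan2(-1.358, -1.314) = 225.9434°
|p|² = ρ² + z² = 1.88965² + 1.841² = 6.96004
κ = 2ρ / |p|² = 2×1.88965 / 6.96004 = 0.54300
θ = 2·atan2(ρ, z) = 2·atan2(1.88965, 1.841) = 1.59687 rad
ℓ = θ/κ = 1.59687/0.54300 = 2.94084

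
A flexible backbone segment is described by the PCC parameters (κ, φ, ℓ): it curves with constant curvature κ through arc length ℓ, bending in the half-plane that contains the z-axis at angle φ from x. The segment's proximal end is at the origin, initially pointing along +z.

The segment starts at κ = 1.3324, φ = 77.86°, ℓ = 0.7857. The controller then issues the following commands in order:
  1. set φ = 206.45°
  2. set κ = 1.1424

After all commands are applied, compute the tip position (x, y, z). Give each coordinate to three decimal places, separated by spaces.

initial: κ=1.3324, φ=77.86°, ℓ=0.7857
cmd 1: set φ=206.45° → (κ,φ,ℓ)=(1.3324,206.45°,0.7857) → tip=(-0.3358,-0.1671,0.6498)
cmd 2: set κ=1.1424 → (κ,φ,ℓ)=(1.1424,206.45°,0.7857) → tip=(-0.2951,-0.1468,0.6844)

-0.295 -0.147 0.684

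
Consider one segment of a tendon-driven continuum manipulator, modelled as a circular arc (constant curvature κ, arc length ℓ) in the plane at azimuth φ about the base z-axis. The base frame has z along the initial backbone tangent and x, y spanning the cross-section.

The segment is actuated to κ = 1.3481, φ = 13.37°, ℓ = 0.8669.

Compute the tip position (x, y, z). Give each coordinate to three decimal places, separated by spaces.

0.439 0.104 0.683

θ = κ·ℓ = 1.3481 × 0.8669 = 1.16867 rad
ρ = (1 − cos θ)/κ = (1 − 0.39138)/1.3481 = 0.45147
z = sin θ / κ = 0.92023/1.3481 = 0.68261
x = ρ cos φ = 0.45147 × cos(13.37°) = 0.43923
y = ρ sin φ = 0.45147 × sin(13.37°) = 0.10440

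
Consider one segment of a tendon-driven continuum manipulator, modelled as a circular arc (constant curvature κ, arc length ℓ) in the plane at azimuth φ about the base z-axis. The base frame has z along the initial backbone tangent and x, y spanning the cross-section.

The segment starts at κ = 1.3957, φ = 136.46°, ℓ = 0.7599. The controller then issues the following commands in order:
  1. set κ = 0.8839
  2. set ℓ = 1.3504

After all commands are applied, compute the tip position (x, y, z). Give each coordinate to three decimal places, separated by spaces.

-0.518 0.492 1.052

initial: κ=1.3957, φ=136.46°, ℓ=0.7599
cmd 1: set κ=0.8839 → (κ,φ,ℓ)=(0.8839,136.46°,0.7599) → tip=(-0.1781,0.1693,0.7040)
cmd 2: set ℓ=1.3504 → (κ,φ,ℓ)=(0.8839,136.46°,1.3504) → tip=(-0.5181,0.4923,1.0518)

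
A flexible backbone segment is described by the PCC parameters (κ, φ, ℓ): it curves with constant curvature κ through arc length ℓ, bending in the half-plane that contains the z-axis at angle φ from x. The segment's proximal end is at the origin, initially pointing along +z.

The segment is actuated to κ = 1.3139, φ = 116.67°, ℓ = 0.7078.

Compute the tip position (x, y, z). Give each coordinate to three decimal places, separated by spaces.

-0.137 0.274 0.610

θ = κ·ℓ = 1.3139 × 0.7078 = 0.92998 rad
ρ = (1 − cos θ)/κ = (1 − 0.59785)/1.3139 = 0.30607
z = sin θ / κ = 0.80161/1.3139 = 0.61010
x = ρ cos φ = 0.30607 × cos(116.67°) = -0.13738
y = ρ sin φ = 0.30607 × sin(116.67°) = 0.27351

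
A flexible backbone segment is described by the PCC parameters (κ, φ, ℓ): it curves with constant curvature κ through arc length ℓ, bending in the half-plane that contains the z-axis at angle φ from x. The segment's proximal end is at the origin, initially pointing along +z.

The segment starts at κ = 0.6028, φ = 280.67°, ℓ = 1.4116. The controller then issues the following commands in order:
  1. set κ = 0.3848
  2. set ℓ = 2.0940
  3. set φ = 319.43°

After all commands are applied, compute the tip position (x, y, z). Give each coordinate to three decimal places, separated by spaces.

initial: κ=0.6028, φ=280.67°, ℓ=1.4116
cmd 1: set κ=0.3848 → (κ,φ,ℓ)=(0.3848,280.67°,1.4116) → tip=(0.0693,-0.3676,1.3432)
cmd 2: set ℓ=2.0940 → (κ,φ,ℓ)=(0.3848,280.67°,2.0940) → tip=(0.1479,-0.7852,1.8746)
cmd 3: set φ=319.43° → (κ,φ,ℓ)=(0.3848,319.43°,2.0940) → tip=(0.6069,-0.5196,1.8746)

0.607 -0.520 1.875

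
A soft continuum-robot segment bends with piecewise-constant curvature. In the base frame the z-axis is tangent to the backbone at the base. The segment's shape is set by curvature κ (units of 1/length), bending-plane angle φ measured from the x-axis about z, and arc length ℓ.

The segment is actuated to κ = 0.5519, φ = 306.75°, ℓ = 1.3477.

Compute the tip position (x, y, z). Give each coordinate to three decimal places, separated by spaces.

0.286 -0.383 1.227

θ = κ·ℓ = 0.5519 × 1.3477 = 0.74380 rad
ρ = (1 − cos θ)/κ = (1 − 0.73590)/0.5519 = 0.47852
z = sin θ / κ = 0.67709/0.5519 = 1.22683
x = ρ cos φ = 0.47852 × cos(306.75°) = 0.28631
y = ρ sin φ = 0.47852 × sin(306.75°) = -0.38342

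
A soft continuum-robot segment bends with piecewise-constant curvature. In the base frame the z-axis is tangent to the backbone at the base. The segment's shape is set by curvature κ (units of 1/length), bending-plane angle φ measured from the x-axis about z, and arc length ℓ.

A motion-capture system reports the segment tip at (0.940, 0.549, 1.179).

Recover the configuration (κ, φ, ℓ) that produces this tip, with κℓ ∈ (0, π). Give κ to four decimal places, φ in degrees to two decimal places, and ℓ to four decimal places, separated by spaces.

0.8455 30.29 1.7636

ρ = √(x²+y²) = √(0.940² + 0.549²) = 1.08858
φ = atan2(y, x) mod 360° = atan2(0.549, 0.940) = 30.2867°
|p|² = ρ² + z² = 1.08858² + 1.179² = 2.57504
κ = 2ρ / |p|² = 2×1.08858 / 2.57504 = 0.84548
θ = 2·atan2(ρ, z) = 2·atan2(1.08858, 1.179) = 1.49109 rad
ℓ = θ/κ = 1.49109/0.84548 = 1.76359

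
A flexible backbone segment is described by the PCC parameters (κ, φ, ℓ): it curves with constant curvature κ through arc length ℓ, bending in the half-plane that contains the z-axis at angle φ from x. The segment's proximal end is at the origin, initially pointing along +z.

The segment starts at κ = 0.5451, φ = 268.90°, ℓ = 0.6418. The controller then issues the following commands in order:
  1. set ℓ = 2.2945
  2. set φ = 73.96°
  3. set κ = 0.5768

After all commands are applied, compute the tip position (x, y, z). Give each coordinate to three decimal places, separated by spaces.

0.362 1.258 1.681

initial: κ=0.5451, φ=268.90°, ℓ=0.6418
cmd 1: set ℓ=2.2945 → (κ,φ,ℓ)=(0.5451,268.90°,2.2945) → tip=(-0.0241,-1.2571,1.7414)
cmd 2: set φ=73.96° → (κ,φ,ℓ)=(0.5451,73.96°,2.2945) → tip=(0.3474,1.2084,1.7414)
cmd 3: set κ=0.5768 → (κ,φ,ℓ)=(0.5768,73.96°,2.2945) → tip=(0.3618,1.2583,1.6809)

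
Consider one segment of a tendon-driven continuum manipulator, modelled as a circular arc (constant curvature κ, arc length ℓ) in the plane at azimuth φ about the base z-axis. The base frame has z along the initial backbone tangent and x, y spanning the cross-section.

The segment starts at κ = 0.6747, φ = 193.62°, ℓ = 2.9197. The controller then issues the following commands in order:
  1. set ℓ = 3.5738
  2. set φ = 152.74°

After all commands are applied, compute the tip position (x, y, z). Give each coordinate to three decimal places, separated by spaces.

initial: κ=0.6747, φ=193.62°, ℓ=2.9197
cmd 1: set ℓ=3.5738 → (κ,φ,ℓ)=(0.6747,193.62°,3.5738) → tip=(-2.5135,-0.6090,0.9888)
cmd 2: set φ=152.74° → (κ,φ,ℓ)=(0.6747,152.74°,3.5738) → tip=(-2.2990,1.1846,0.9888)

-2.299 1.185 0.989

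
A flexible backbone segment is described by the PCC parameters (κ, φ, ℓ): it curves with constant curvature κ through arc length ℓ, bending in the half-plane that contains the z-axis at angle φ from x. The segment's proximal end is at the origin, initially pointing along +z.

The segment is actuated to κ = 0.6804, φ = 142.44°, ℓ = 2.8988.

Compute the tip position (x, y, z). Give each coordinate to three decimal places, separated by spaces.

θ = κ·ℓ = 0.6804 × 2.8988 = 1.97234 rad
ρ = (1 − cos θ)/κ = (1 − -0.39084)/0.6804 = 2.04415
z = sin θ / κ = 0.92046/0.6804 = 1.35282
x = ρ cos φ = 2.04415 × cos(142.44°) = -1.62043
y = ρ sin φ = 2.04415 × sin(142.44°) = 1.24610

-1.620 1.246 1.353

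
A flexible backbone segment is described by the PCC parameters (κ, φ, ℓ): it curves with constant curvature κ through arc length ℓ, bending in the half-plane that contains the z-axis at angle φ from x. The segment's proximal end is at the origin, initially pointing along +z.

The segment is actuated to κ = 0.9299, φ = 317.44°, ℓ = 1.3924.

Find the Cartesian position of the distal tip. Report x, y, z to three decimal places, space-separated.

θ = κ·ℓ = 0.9299 × 1.3924 = 1.29479 rad
ρ = (1 − cos θ)/κ = (1 − 0.27251)/0.9299 = 0.78233
z = sin θ / κ = 0.96215/0.9299 = 1.03468
x = ρ cos φ = 0.78233 × cos(317.44°) = 0.57624
y = ρ sin φ = 0.78233 × sin(317.44°) = -0.52914

0.576 -0.529 1.035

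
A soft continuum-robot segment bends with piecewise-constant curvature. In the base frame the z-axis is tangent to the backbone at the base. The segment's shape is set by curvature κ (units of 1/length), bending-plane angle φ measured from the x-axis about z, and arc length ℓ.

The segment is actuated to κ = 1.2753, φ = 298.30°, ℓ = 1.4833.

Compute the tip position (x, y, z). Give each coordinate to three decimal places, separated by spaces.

θ = κ·ℓ = 1.2753 × 1.4833 = 1.89165 rad
ρ = (1 − cos θ)/κ = (1 − -0.31538)/1.2753 = 1.03143
z = sin θ / κ = 0.94897/1.2753 = 0.74411
x = ρ cos φ = 1.03143 × cos(298.30°) = 0.48899
y = ρ sin φ = 1.03143 × sin(298.30°) = -0.90815

0.489 -0.908 0.744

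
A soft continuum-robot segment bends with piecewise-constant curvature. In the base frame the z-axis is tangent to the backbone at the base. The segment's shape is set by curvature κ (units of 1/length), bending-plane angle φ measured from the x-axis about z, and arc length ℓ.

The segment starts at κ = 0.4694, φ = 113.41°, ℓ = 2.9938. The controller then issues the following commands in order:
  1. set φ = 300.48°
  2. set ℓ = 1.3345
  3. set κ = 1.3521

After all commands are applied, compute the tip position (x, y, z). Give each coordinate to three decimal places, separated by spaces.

initial: κ=0.4694, φ=113.41°, ℓ=2.9938
cmd 1: set φ=300.48° → (κ,φ,ℓ)=(0.4694,300.48°,2.9938) → tip=(0.9026,-1.5335,2.1013)
cmd 2: set ℓ=1.3345 → (κ,φ,ℓ)=(0.4694,300.48°,1.3345) → tip=(0.2052,-0.3486,1.2489)
cmd 3: set κ=1.3521 → (κ,φ,ℓ)=(1.3521,300.48°,1.3345) → tip=(0.4620,-0.7849,0.7195)

0.462 -0.785 0.720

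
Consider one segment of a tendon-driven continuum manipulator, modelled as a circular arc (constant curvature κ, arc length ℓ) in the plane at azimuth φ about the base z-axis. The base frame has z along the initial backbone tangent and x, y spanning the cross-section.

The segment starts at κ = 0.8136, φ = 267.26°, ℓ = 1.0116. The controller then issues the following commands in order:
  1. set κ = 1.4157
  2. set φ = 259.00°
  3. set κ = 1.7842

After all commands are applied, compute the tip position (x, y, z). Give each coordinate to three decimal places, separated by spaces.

initial: κ=0.8136, φ=267.26°, ℓ=1.0116
cmd 1: set κ=1.4157 → (κ,φ,ℓ)=(1.4157,267.26°,1.0116) → tip=(-0.0291,-0.6080,0.6996)
cmd 2: set φ=259.00° → (κ,φ,ℓ)=(1.4157,259.00°,1.0116) → tip=(-0.1161,-0.5975,0.6996)
cmd 3: set κ=1.7842 → (κ,φ,ℓ)=(1.7842,259.00°,1.0116) → tip=(-0.1318,-0.6778,0.5452)

-0.132 -0.678 0.545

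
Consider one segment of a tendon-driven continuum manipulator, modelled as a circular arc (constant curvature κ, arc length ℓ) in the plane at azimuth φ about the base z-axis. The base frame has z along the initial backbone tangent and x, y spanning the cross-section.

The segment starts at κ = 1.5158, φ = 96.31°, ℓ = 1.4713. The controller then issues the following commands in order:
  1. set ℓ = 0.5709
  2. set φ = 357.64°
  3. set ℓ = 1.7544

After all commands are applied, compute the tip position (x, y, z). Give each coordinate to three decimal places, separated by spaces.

1.243 -0.051 0.306

initial: κ=1.5158, φ=96.31°, ℓ=1.4713
cmd 1: set ℓ=0.5709 → (κ,φ,ℓ)=(1.5158,96.31°,0.5709) → tip=(-0.0255,0.2306,0.5023)
cmd 2: set φ=357.64° → (κ,φ,ℓ)=(1.5158,357.64°,0.5709) → tip=(0.2318,-0.0096,0.5023)
cmd 3: set ℓ=1.7544 → (κ,φ,ℓ)=(1.5158,357.64°,1.7544) → tip=(1.2431,-0.0512,0.3060)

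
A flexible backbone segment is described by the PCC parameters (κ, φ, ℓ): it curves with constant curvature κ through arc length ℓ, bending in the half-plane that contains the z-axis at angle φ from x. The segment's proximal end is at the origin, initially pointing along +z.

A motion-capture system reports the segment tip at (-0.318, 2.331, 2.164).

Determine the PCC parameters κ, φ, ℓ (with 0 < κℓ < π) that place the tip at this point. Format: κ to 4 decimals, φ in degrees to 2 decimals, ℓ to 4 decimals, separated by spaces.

ρ = √(x²+y²) = √(-0.318² + 2.331²) = 2.35259
φ = atan2(y, x) mod 360° = atan2(2.331, -0.318) = 97.7685°
|p|² = ρ² + z² = 2.35259² + 2.164² = 10.21758
κ = 2ρ / |p|² = 2×2.35259 / 10.21758 = 0.46050
θ = 2·atan2(ρ, z) = 2·atan2(2.35259, 2.164) = 1.65426 rad
ℓ = θ/κ = 1.65426/0.46050 = 3.59232

0.4605 97.77 3.5923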